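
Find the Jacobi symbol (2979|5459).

-1

Both 2979 ≡ 3 and 5459 ≡ 3 (mod 4), so reciprocity gives (2979|5459) = -(5459|2979). Reduce: 5459 ≡ 2480 (mod 2979). Now have -(2480|2979).
Factor out 2: 2480 = 2^4·155. Since 2979 ≡ 3 (mod 8), (2|2979) = -1, and (2|2979)^4 = +1. Now have -(155|2979).
Both 155 ≡ 3 and 2979 ≡ 3 (mod 4), so reciprocity gives (155|2979) = -(2979|155). Reduce: 2979 ≡ 34 (mod 155). Now have (34|155).
Factor out 2: 34 = 2·17. Since 155 ≡ 3 (mod 8), (2|155) = -1. Now have -(17|155).
17 ≡ 1 (mod 4), so quadratic reciprocity gives (17|155) = (155|17). Reduce: 155 ≡ 2 (mod 17). Now have -(2|17).
Factor out 2: 2 = 2. Since 17 ≡ 1 (mod 8), (2|17) = +1. Now have -(1|17).
(1|17) = 1. Collecting the sign factors: -1.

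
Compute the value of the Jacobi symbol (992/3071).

-1

Factor out 2: 992 = 2^5·31. Since 3071 ≡ 7 (mod 8), (2/3071) = +1, and (2/3071)^5 = +1. Now have (31/3071).
Both 31 ≡ 3 and 3071 ≡ 3 (mod 4), so reciprocity gives (31/3071) = -(3071/31). Reduce: 3071 ≡ 2 (mod 31). Now have -(2/31).
Factor out 2: 2 = 2. Since 31 ≡ 7 (mod 8), (2/31) = +1. Now have -(1/31).
(1/31) = 1. Collecting the sign factors: -1.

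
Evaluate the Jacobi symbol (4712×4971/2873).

By multiplicativity, (4712·4971/2873) = (4712/2873)·(4971/2873).
First factor (4712/2873):
Reduce the numerator: 4712 ≡ 1839 (mod 2873), so (4712/2873) = (1839/2873).
2873 ≡ 1 (mod 4), so quadratic reciprocity gives (1839/2873) = (2873/1839). Reduce: 2873 ≡ 1034 (mod 1839). Now have (1034/1839).
Factor out 2: 1034 = 2·517. Since 1839 ≡ 7 (mod 8), (2/1839) = +1. Now have (517/1839).
517 ≡ 1 (mod 4), so quadratic reciprocity gives (517/1839) = (1839/517). Reduce: 1839 ≡ 288 (mod 517). Now have (288/517).
Factor out 2: 288 = 2^5·9. Since 517 ≡ 5 (mod 8), (2/517) = -1, and (2/517)^5 = -1. Now have -(9/517).
9 ≡ 1 (mod 4), so quadratic reciprocity gives (9/517) = (517/9). Reduce: 517 ≡ 4 (mod 9). Now have -(4/9).
Factor out 2: 4 = 2^2. Since 9 ≡ 1 (mod 8), (2/9) = +1, and (2/9)^2 = +1. Now have -(1/9).
(1/9) = 1. Collecting the sign factors: -1.
Second factor (4971/2873):
Reduce the numerator: 4971 ≡ 2098 (mod 2873), so (4971/2873) = (2098/2873).
Factor out 2: 2098 = 2·1049. Since 2873 ≡ 1 (mod 8), (2/2873) = +1. Now have (1049/2873).
1049 ≡ 1 (mod 4), so quadratic reciprocity gives (1049/2873) = (2873/1049). Reduce: 2873 ≡ 775 (mod 1049). Now have (775/1049).
1049 ≡ 1 (mod 4), so quadratic reciprocity gives (775/1049) = (1049/775). Reduce: 1049 ≡ 274 (mod 775). Now have (274/775).
Factor out 2: 274 = 2·137. Since 775 ≡ 7 (mod 8), (2/775) = +1. Now have (137/775).
137 ≡ 1 (mod 4), so quadratic reciprocity gives (137/775) = (775/137). Reduce: 775 ≡ 90 (mod 137). Now have (90/137).
Factor out 2: 90 = 2·45. Since 137 ≡ 1 (mod 8), (2/137) = +1. Now have (45/137).
45 ≡ 1 (mod 4), so quadratic reciprocity gives (45/137) = (137/45). Reduce: 137 ≡ 2 (mod 45). Now have (2/45).
Factor out 2: 2 = 2. Since 45 ≡ 5 (mod 8), (2/45) = -1. Now have -(1/45).
(1/45) = 1. Collecting the sign factors: -1.
Product: (-1)·(-1) = 1.

1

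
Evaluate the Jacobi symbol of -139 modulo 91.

Pull out -1: (-139/91) = (-1/91)·(139/91). Since 91 ≡ 3 (mod 4), (-1/91) = -1. Now have -(139/91).
Reduce the numerator: 139 ≡ 48 (mod 91), so (139/91) = (48/91).
Factor out 2: 48 = 2^4·3. Since 91 ≡ 3 (mod 8), (2/91) = -1, and (2/91)^4 = +1. Now have -(3/91).
Both 3 ≡ 3 and 91 ≡ 3 (mod 4), so reciprocity gives (3/91) = -(91/3). Reduce: 91 ≡ 1 (mod 3). Now have (1/3).
(1/3) = 1. Collecting the sign factors: 1.

1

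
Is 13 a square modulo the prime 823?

13 ≡ 1 (mod 4), so quadratic reciprocity gives (13|823) = (823|13). Reduce: 823 ≡ 4 (mod 13). Now have (4|13).
Factor out 2: 4 = 2^2. Since 13 ≡ 5 (mod 8), (2|13) = -1, and (2|13)^2 = +1. Now have (1|13).
(1|13) = 1. Collecting the sign factors: 1.
(13|823) = 1, and 823 is prime, so 13 is a quadratic residue mod 823.

yes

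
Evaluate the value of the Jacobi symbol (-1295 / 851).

Reduce the numerator: -1295 ≡ 407 (mod 851), so (-1295 / 851) = (407 / 851).
Both 407 ≡ 3 and 851 ≡ 3 (mod 4), so reciprocity gives (407 / 851) = -(851 / 407). Reduce: 851 ≡ 37 (mod 407). Now have -(37 / 407).
37 ≡ 1 (mod 4), so quadratic reciprocity gives (37 / 407) = (407 / 37). Reduce: 407 ≡ 0 (mod 37). Now have -(0 / 37).
The numerator is now 0 with denominator 37 > 1: the symbol is 0.

0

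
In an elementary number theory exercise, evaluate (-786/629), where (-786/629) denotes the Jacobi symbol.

(-786/629)
  = (786/629)    [629 ≡ 1 mod 4 ⇒ (-1/629) = +1]
  = (157/629)    [786 ≡ 157 mod 629]
  = (629/157)    [QR: 157 ≡ 1 mod 4, sign kept]
  = (1/157)    [629 ≡ 1 mod 157]
  = 1    [(1/157) = 1]

1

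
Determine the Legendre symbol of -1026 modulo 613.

-1

(-1026 / 613)
  = (1026 / 613)    [613 ≡ 1 mod 4 ⇒ (-1 / 613) = +1]
  = (413 / 613)    [1026 ≡ 413 mod 613]
  = (613 / 413)    [QR: 413 ≡ 1 mod 4, sign kept]
  = (200 / 413)    [613 ≡ 200 mod 413]
  = -(25 / 413)    [413 ≡ 5 mod 8 ⇒ (2 / 413)^3 = -1]
  = -(413 / 25)    [QR: 25 ≡ 1 mod 4, sign kept]
  = -(13 / 25)    [413 ≡ 13 mod 25]
  = -(25 / 13)    [QR: 13 ≡ 1 mod 4, sign kept]
  = -(12 / 13)    [25 ≡ 12 mod 13]
  = -(3 / 13)    [13 ≡ 5 mod 8 ⇒ (2 / 13)^2 = +1]
  = -(13 / 3)    [QR: 13 ≡ 1 mod 4, sign kept]
  = -(1 / 3)    [13 ≡ 1 mod 3]
  = -1    [(1 / 3) = 1]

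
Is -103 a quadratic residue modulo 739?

yes

(-103/739)
  = (636/739)    [-103 ≡ 636 mod 739]
  = (159/739)    [739 ≡ 3 mod 8 ⇒ (2/739)^2 = +1]
  = -(739/159)    [QR: both ≡ 3 mod 4, sign flips]
  = -(103/159)    [739 ≡ 103 mod 159]
  = (159/103)    [QR: both ≡ 3 mod 4, sign flips]
  = (56/103)    [159 ≡ 56 mod 103]
  = (7/103)    [103 ≡ 7 mod 8 ⇒ (2/103)^3 = +1]
  = -(103/7)    [QR: both ≡ 3 mod 4, sign flips]
  = -(5/7)    [103 ≡ 5 mod 7]
  = -(7/5)    [QR: 5 ≡ 1 mod 4, sign kept]
  = -(2/5)    [7 ≡ 2 mod 5]
  = (1/5)    [5 ≡ 5 mod 8 ⇒ (2/5) = -1]
  = 1    [(1/5) = 1]
(-103/739) = 1, and 739 is prime, so -103 is a quadratic residue mod 739.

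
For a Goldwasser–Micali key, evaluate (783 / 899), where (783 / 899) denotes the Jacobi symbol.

Both 783 ≡ 3 and 899 ≡ 3 (mod 4), so reciprocity gives (783 / 899) = -(899 / 783). Reduce: 899 ≡ 116 (mod 783). Now have -(116 / 783).
Factor out 2: 116 = 2^2·29. Since 783 ≡ 7 (mod 8), (2 / 783) = +1, and (2 / 783)^2 = +1. Now have -(29 / 783).
29 ≡ 1 (mod 4), so quadratic reciprocity gives (29 / 783) = (783 / 29). Reduce: 783 ≡ 0 (mod 29). Now have -(0 / 29).
The numerator is now 0 with denominator 29 > 1: the symbol is 0.

0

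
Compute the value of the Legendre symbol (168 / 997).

Factor out 2: 168 = 2^3·21. Since 997 ≡ 5 (mod 8), (2 / 997) = -1, and (2 / 997)^3 = -1. Now have -(21 / 997).
21 ≡ 1 (mod 4), so quadratic reciprocity gives (21 / 997) = (997 / 21). Reduce: 997 ≡ 10 (mod 21). Now have -(10 / 21).
Factor out 2: 10 = 2·5. Since 21 ≡ 5 (mod 8), (2 / 21) = -1. Now have (5 / 21).
5 ≡ 1 (mod 4), so quadratic reciprocity gives (5 / 21) = (21 / 5). Reduce: 21 ≡ 1 (mod 5). Now have (1 / 5).
(1 / 5) = 1. Collecting the sign factors: 1.

1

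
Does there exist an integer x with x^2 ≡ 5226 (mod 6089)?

yes

(5226|6089)
  = (2613|6089)    [6089 ≡ 1 mod 8 ⇒ (2|6089) = +1]
  = (6089|2613)    [QR: 2613 ≡ 1 mod 4, sign kept]
  = (863|2613)    [6089 ≡ 863 mod 2613]
  = (2613|863)    [QR: 2613 ≡ 1 mod 4, sign kept]
  = (24|863)    [2613 ≡ 24 mod 863]
  = (3|863)    [863 ≡ 7 mod 8 ⇒ (2|863)^3 = +1]
  = -(863|3)    [QR: both ≡ 3 mod 4, sign flips]
  = -(2|3)    [863 ≡ 2 mod 3]
  = (1|3)    [3 ≡ 3 mod 8 ⇒ (2|3) = -1]
  = 1    [(1|3) = 1]
(5226|6089) = 1, and 6089 is prime, so 5226 is a quadratic residue mod 6089.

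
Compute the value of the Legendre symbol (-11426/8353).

-1

(-11426/8353)
  = (5280/8353)    [-11426 ≡ 5280 mod 8353]
  = (165/8353)    [8353 ≡ 1 mod 8 ⇒ (2/8353)^5 = +1]
  = (8353/165)    [QR: 165 ≡ 1 mod 4, sign kept]
  = (103/165)    [8353 ≡ 103 mod 165]
  = (165/103)    [QR: 165 ≡ 1 mod 4, sign kept]
  = (62/103)    [165 ≡ 62 mod 103]
  = (31/103)    [103 ≡ 7 mod 8 ⇒ (2/103) = +1]
  = -(103/31)    [QR: both ≡ 3 mod 4, sign flips]
  = -(10/31)    [103 ≡ 10 mod 31]
  = -(5/31)    [31 ≡ 7 mod 8 ⇒ (2/31) = +1]
  = -(31/5)    [QR: 5 ≡ 1 mod 4, sign kept]
  = -(1/5)    [31 ≡ 1 mod 5]
  = -1    [(1/5) = 1]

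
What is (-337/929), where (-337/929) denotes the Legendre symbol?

1

Pull out -1: (-337/929) = (-1/929)·(337/929). Since 929 ≡ 1 (mod 4), (-1/929) = +1. Now have (337/929).
337 ≡ 1 (mod 4), so quadratic reciprocity gives (337/929) = (929/337). Reduce: 929 ≡ 255 (mod 337). Now have (255/337).
337 ≡ 1 (mod 4), so quadratic reciprocity gives (255/337) = (337/255). Reduce: 337 ≡ 82 (mod 255). Now have (82/255).
Factor out 2: 82 = 2·41. Since 255 ≡ 7 (mod 8), (2/255) = +1. Now have (41/255).
41 ≡ 1 (mod 4), so quadratic reciprocity gives (41/255) = (255/41). Reduce: 255 ≡ 9 (mod 41). Now have (9/41).
9 ≡ 1 (mod 4), so quadratic reciprocity gives (9/41) = (41/9). Reduce: 41 ≡ 5 (mod 9). Now have (5/9).
5 ≡ 1 (mod 4), so quadratic reciprocity gives (5/9) = (9/5). Reduce: 9 ≡ 4 (mod 5). Now have (4/5).
Factor out 2: 4 = 2^2. Since 5 ≡ 5 (mod 8), (2/5) = -1, and (2/5)^2 = +1. Now have (1/5).
(1/5) = 1. Collecting the sign factors: 1.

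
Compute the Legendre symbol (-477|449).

(-477|449)
  = (477|449)    [449 ≡ 1 mod 4 ⇒ (-1|449) = +1]
  = (28|449)    [477 ≡ 28 mod 449]
  = (7|449)    [449 ≡ 1 mod 8 ⇒ (2|449)^2 = +1]
  = (449|7)    [QR: 449 ≡ 1 mod 4, sign kept]
  = (1|7)    [449 ≡ 1 mod 7]
  = 1    [(1|7) = 1]

1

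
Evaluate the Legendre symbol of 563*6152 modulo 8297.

1

By multiplicativity, (563·6152 / 8297) = (563 / 8297)·(6152 / 8297).
First factor (563 / 8297):
(563 / 8297)
  = (8297 / 563)    [QR: 8297 ≡ 1 mod 4, sign kept]
  = (415 / 563)    [8297 ≡ 415 mod 563]
  = -(563 / 415)    [QR: both ≡ 3 mod 4, sign flips]
  = -(148 / 415)    [563 ≡ 148 mod 415]
  = -(37 / 415)    [415 ≡ 7 mod 8 ⇒ (2 / 415)^2 = +1]
  = -(415 / 37)    [QR: 37 ≡ 1 mod 4, sign kept]
  = -(8 / 37)    [415 ≡ 8 mod 37]
  = (1 / 37)    [37 ≡ 5 mod 8 ⇒ (2 / 37)^3 = -1]
  = 1    [(1 / 37) = 1]
Second factor (6152 / 8297):
(6152 / 8297)
  = (769 / 8297)    [8297 ≡ 1 mod 8 ⇒ (2 / 8297)^3 = +1]
  = (8297 / 769)    [QR: 769 ≡ 1 mod 4, sign kept]
  = (607 / 769)    [8297 ≡ 607 mod 769]
  = (769 / 607)    [QR: 769 ≡ 1 mod 4, sign kept]
  = (162 / 607)    [769 ≡ 162 mod 607]
  = (81 / 607)    [607 ≡ 7 mod 8 ⇒ (2 / 607) = +1]
  = (607 / 81)    [QR: 81 ≡ 1 mod 4, sign kept]
  = (40 / 81)    [607 ≡ 40 mod 81]
  = (5 / 81)    [81 ≡ 1 mod 8 ⇒ (2 / 81)^3 = +1]
  = (81 / 5)    [QR: 5 ≡ 1 mod 4, sign kept]
  = (1 / 5)    [81 ≡ 1 mod 5]
  = 1    [(1 / 5) = 1]
Product: (1)·(1) = 1.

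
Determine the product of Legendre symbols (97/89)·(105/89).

1

By multiplicativity, (97·105/89) = (97/89)·(105/89).
First factor (97/89):
Reduce the numerator: 97 ≡ 8 (mod 89), so (97/89) = (8/89).
Factor out 2: 8 = 2^3. Since 89 ≡ 1 (mod 8), (2/89) = +1, and (2/89)^3 = +1. Now have (1/89).
(1/89) = 1. Collecting the sign factors: 1.
Second factor (105/89):
Reduce the numerator: 105 ≡ 16 (mod 89), so (105/89) = (16/89).
Factor out 2: 16 = 2^4. Since 89 ≡ 1 (mod 8), (2/89) = +1, and (2/89)^4 = +1. Now have (1/89).
(1/89) = 1. Collecting the sign factors: 1.
Product: (1)·(1) = 1.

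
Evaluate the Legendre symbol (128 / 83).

-1

(128 / 83)
  = (45 / 83)    [128 ≡ 45 mod 83]
  = (83 / 45)    [QR: 45 ≡ 1 mod 4, sign kept]
  = (38 / 45)    [83 ≡ 38 mod 45]
  = -(19 / 45)    [45 ≡ 5 mod 8 ⇒ (2 / 45) = -1]
  = -(45 / 19)    [QR: 45 ≡ 1 mod 4, sign kept]
  = -(7 / 19)    [45 ≡ 7 mod 19]
  = (19 / 7)    [QR: both ≡ 3 mod 4, sign flips]
  = (5 / 7)    [19 ≡ 5 mod 7]
  = (7 / 5)    [QR: 5 ≡ 1 mod 4, sign kept]
  = (2 / 5)    [7 ≡ 2 mod 5]
  = -(1 / 5)    [5 ≡ 5 mod 8 ⇒ (2 / 5) = -1]
  = -1    [(1 / 5) = 1]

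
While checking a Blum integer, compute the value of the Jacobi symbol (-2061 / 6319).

1

(-2061 / 6319)
  = -(2061 / 6319)    [6319 ≡ 3 mod 4 ⇒ (-1 / 6319) = -1]
  = -(6319 / 2061)    [QR: 2061 ≡ 1 mod 4, sign kept]
  = -(136 / 2061)    [6319 ≡ 136 mod 2061]
  = (17 / 2061)    [2061 ≡ 5 mod 8 ⇒ (2 / 2061)^3 = -1]
  = (2061 / 17)    [QR: 17 ≡ 1 mod 4, sign kept]
  = (4 / 17)    [2061 ≡ 4 mod 17]
  = (1 / 17)    [17 ≡ 1 mod 8 ⇒ (2 / 17)^2 = +1]
  = 1    [(1 / 17) = 1]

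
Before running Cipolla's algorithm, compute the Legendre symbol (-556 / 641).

Reduce the numerator: -556 ≡ 85 (mod 641), so (-556 / 641) = (85 / 641).
85 ≡ 1 (mod 4), so quadratic reciprocity gives (85 / 641) = (641 / 85). Reduce: 641 ≡ 46 (mod 85). Now have (46 / 85).
Factor out 2: 46 = 2·23. Since 85 ≡ 5 (mod 8), (2 / 85) = -1. Now have -(23 / 85).
85 ≡ 1 (mod 4), so quadratic reciprocity gives (23 / 85) = (85 / 23). Reduce: 85 ≡ 16 (mod 23). Now have -(16 / 23).
Factor out 2: 16 = 2^4. Since 23 ≡ 7 (mod 8), (2 / 23) = +1, and (2 / 23)^4 = +1. Now have -(1 / 23).
(1 / 23) = 1. Collecting the sign factors: -1.

-1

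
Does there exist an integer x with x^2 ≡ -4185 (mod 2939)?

yes

Reduce the numerator: -4185 ≡ 1693 (mod 2939), so (-4185/2939) = (1693/2939).
1693 ≡ 1 (mod 4), so quadratic reciprocity gives (1693/2939) = (2939/1693). Reduce: 2939 ≡ 1246 (mod 1693). Now have (1246/1693).
Factor out 2: 1246 = 2·623. Since 1693 ≡ 5 (mod 8), (2/1693) = -1. Now have -(623/1693).
1693 ≡ 1 (mod 4), so quadratic reciprocity gives (623/1693) = (1693/623). Reduce: 1693 ≡ 447 (mod 623). Now have -(447/623).
Both 447 ≡ 3 and 623 ≡ 3 (mod 4), so reciprocity gives (447/623) = -(623/447). Reduce: 623 ≡ 176 (mod 447). Now have (176/447).
Factor out 2: 176 = 2^4·11. Since 447 ≡ 7 (mod 8), (2/447) = +1, and (2/447)^4 = +1. Now have (11/447).
Both 11 ≡ 3 and 447 ≡ 3 (mod 4), so reciprocity gives (11/447) = -(447/11). Reduce: 447 ≡ 7 (mod 11). Now have -(7/11).
Both 7 ≡ 3 and 11 ≡ 3 (mod 4), so reciprocity gives (7/11) = -(11/7). Reduce: 11 ≡ 4 (mod 7). Now have (4/7).
Factor out 2: 4 = 2^2. Since 7 ≡ 7 (mod 8), (2/7) = +1, and (2/7)^2 = +1. Now have (1/7).
(1/7) = 1. Collecting the sign factors: 1.
(-4185/2939) = 1, and 2939 is prime, so -4185 is a quadratic residue mod 2939.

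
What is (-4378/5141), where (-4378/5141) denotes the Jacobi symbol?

1

(-4378/5141)
  = (4378/5141)    [5141 ≡ 1 mod 4 ⇒ (-1/5141) = +1]
  = -(2189/5141)    [5141 ≡ 5 mod 8 ⇒ (2/5141) = -1]
  = -(5141/2189)    [QR: 2189 ≡ 1 mod 4, sign kept]
  = -(763/2189)    [5141 ≡ 763 mod 2189]
  = -(2189/763)    [QR: 2189 ≡ 1 mod 4, sign kept]
  = -(663/763)    [2189 ≡ 663 mod 763]
  = (763/663)    [QR: both ≡ 3 mod 4, sign flips]
  = (100/663)    [763 ≡ 100 mod 663]
  = (25/663)    [663 ≡ 7 mod 8 ⇒ (2/663)^2 = +1]
  = (663/25)    [QR: 25 ≡ 1 mod 4, sign kept]
  = (13/25)    [663 ≡ 13 mod 25]
  = (25/13)    [QR: 13 ≡ 1 mod 4, sign kept]
  = (12/13)    [25 ≡ 12 mod 13]
  = (3/13)    [13 ≡ 5 mod 8 ⇒ (2/13)^2 = +1]
  = (13/3)    [QR: 13 ≡ 1 mod 4, sign kept]
  = (1/3)    [13 ≡ 1 mod 3]
  = 1    [(1/3) = 1]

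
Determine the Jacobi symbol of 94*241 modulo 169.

1

By multiplicativity, (94·241|169) = (94|169)·(241|169).
First factor (94|169):
(94|169)
  = (47|169)    [169 ≡ 1 mod 8 ⇒ (2|169) = +1]
  = (169|47)    [QR: 169 ≡ 1 mod 4, sign kept]
  = (28|47)    [169 ≡ 28 mod 47]
  = (7|47)    [47 ≡ 7 mod 8 ⇒ (2|47)^2 = +1]
  = -(47|7)    [QR: both ≡ 3 mod 4, sign flips]
  = -(5|7)    [47 ≡ 5 mod 7]
  = -(7|5)    [QR: 5 ≡ 1 mod 4, sign kept]
  = -(2|5)    [7 ≡ 2 mod 5]
  = (1|5)    [5 ≡ 5 mod 8 ⇒ (2|5) = -1]
  = 1    [(1|5) = 1]
Second factor (241|169):
(241|169)
  = (72|169)    [241 ≡ 72 mod 169]
  = (9|169)    [169 ≡ 1 mod 8 ⇒ (2|169)^3 = +1]
  = (169|9)    [QR: 9 ≡ 1 mod 4, sign kept]
  = (7|9)    [169 ≡ 7 mod 9]
  = (9|7)    [QR: 9 ≡ 1 mod 4, sign kept]
  = (2|7)    [9 ≡ 2 mod 7]
  = (1|7)    [7 ≡ 7 mod 8 ⇒ (2|7) = +1]
  = 1    [(1|7) = 1]
Product: (1)·(1) = 1.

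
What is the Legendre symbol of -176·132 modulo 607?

1

By multiplicativity, (-176·132 / 607) = (-176 / 607)·(132 / 607).
First factor (-176 / 607):
Pull out -1: (-176 / 607) = (-1 / 607)·(176 / 607). Since 607 ≡ 3 (mod 4), (-1 / 607) = -1. Now have -(176 / 607).
Factor out 2: 176 = 2^4·11. Since 607 ≡ 7 (mod 8), (2 / 607) = +1, and (2 / 607)^4 = +1. Now have -(11 / 607).
Both 11 ≡ 3 and 607 ≡ 3 (mod 4), so reciprocity gives (11 / 607) = -(607 / 11). Reduce: 607 ≡ 2 (mod 11). Now have (2 / 11).
Factor out 2: 2 = 2. Since 11 ≡ 3 (mod 8), (2 / 11) = -1. Now have -(1 / 11).
(1 / 11) = 1. Collecting the sign factors: -1.
Second factor (132 / 607):
Factor out 2: 132 = 2^2·33. Since 607 ≡ 7 (mod 8), (2 / 607) = +1, and (2 / 607)^2 = +1. Now have (33 / 607).
33 ≡ 1 (mod 4), so quadratic reciprocity gives (33 / 607) = (607 / 33). Reduce: 607 ≡ 13 (mod 33). Now have (13 / 33).
13 ≡ 1 (mod 4), so quadratic reciprocity gives (13 / 33) = (33 / 13). Reduce: 33 ≡ 7 (mod 13). Now have (7 / 13).
13 ≡ 1 (mod 4), so quadratic reciprocity gives (7 / 13) = (13 / 7). Reduce: 13 ≡ 6 (mod 7). Now have (6 / 7).
Factor out 2: 6 = 2·3. Since 7 ≡ 7 (mod 8), (2 / 7) = +1. Now have (3 / 7).
Both 3 ≡ 3 and 7 ≡ 3 (mod 4), so reciprocity gives (3 / 7) = -(7 / 3). Reduce: 7 ≡ 1 (mod 3). Now have -(1 / 3).
(1 / 3) = 1. Collecting the sign factors: -1.
Product: (-1)·(-1) = 1.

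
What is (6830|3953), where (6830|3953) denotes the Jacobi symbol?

(6830|3953)
  = (2877|3953)    [6830 ≡ 2877 mod 3953]
  = (3953|2877)    [QR: 2877 ≡ 1 mod 4, sign kept]
  = (1076|2877)    [3953 ≡ 1076 mod 2877]
  = (269|2877)    [2877 ≡ 5 mod 8 ⇒ (2|2877)^2 = +1]
  = (2877|269)    [QR: 269 ≡ 1 mod 4, sign kept]
  = (187|269)    [2877 ≡ 187 mod 269]
  = (269|187)    [QR: 269 ≡ 1 mod 4, sign kept]
  = (82|187)    [269 ≡ 82 mod 187]
  = -(41|187)    [187 ≡ 3 mod 8 ⇒ (2|187) = -1]
  = -(187|41)    [QR: 41 ≡ 1 mod 4, sign kept]
  = -(23|41)    [187 ≡ 23 mod 41]
  = -(41|23)    [QR: 41 ≡ 1 mod 4, sign kept]
  = -(18|23)    [41 ≡ 18 mod 23]
  = -(9|23)    [23 ≡ 7 mod 8 ⇒ (2|23) = +1]
  = -(23|9)    [QR: 9 ≡ 1 mod 4, sign kept]
  = -(5|9)    [23 ≡ 5 mod 9]
  = -(9|5)    [QR: 5 ≡ 1 mod 4, sign kept]
  = -(4|5)    [9 ≡ 4 mod 5]
  = -(1|5)    [5 ≡ 5 mod 8 ⇒ (2|5)^2 = +1]
  = -1    [(1|5) = 1]

-1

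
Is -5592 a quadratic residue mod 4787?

Pull out -1: (-5592/4787) = (-1/4787)·(5592/4787). Since 4787 ≡ 3 (mod 4), (-1/4787) = -1. Now have -(5592/4787).
Reduce the numerator: 5592 ≡ 805 (mod 4787), so (5592/4787) = (805/4787).
805 ≡ 1 (mod 4), so quadratic reciprocity gives (805/4787) = (4787/805). Reduce: 4787 ≡ 762 (mod 805). Now have -(762/805).
Factor out 2: 762 = 2·381. Since 805 ≡ 5 (mod 8), (2/805) = -1. Now have (381/805).
381 ≡ 1 (mod 4), so quadratic reciprocity gives (381/805) = (805/381). Reduce: 805 ≡ 43 (mod 381). Now have (43/381).
381 ≡ 1 (mod 4), so quadratic reciprocity gives (43/381) = (381/43). Reduce: 381 ≡ 37 (mod 43). Now have (37/43).
37 ≡ 1 (mod 4), so quadratic reciprocity gives (37/43) = (43/37). Reduce: 43 ≡ 6 (mod 37). Now have (6/37).
Factor out 2: 6 = 2·3. Since 37 ≡ 5 (mod 8), (2/37) = -1. Now have -(3/37).
37 ≡ 1 (mod 4), so quadratic reciprocity gives (3/37) = (37/3). Reduce: 37 ≡ 1 (mod 3). Now have -(1/3).
(1/3) = 1. Collecting the sign factors: -1.
The Legendre symbol is -1, so x^2 ≡ -5592 (mod 4787) has no solution.

no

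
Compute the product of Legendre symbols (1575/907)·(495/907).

By multiplicativity, (1575·495/907) = (1575/907)·(495/907).
First factor (1575/907):
(1575/907)
  = (668/907)    [1575 ≡ 668 mod 907]
  = (167/907)    [907 ≡ 3 mod 8 ⇒ (2/907)^2 = +1]
  = -(907/167)    [QR: both ≡ 3 mod 4, sign flips]
  = -(72/167)    [907 ≡ 72 mod 167]
  = -(9/167)    [167 ≡ 7 mod 8 ⇒ (2/167)^3 = +1]
  = -(167/9)    [QR: 9 ≡ 1 mod 4, sign kept]
  = -(5/9)    [167 ≡ 5 mod 9]
  = -(9/5)    [QR: 5 ≡ 1 mod 4, sign kept]
  = -(4/5)    [9 ≡ 4 mod 5]
  = -(1/5)    [5 ≡ 5 mod 8 ⇒ (2/5)^2 = +1]
  = -1    [(1/5) = 1]
Second factor (495/907):
(495/907)
  = -(907/495)    [QR: both ≡ 3 mod 4, sign flips]
  = -(412/495)    [907 ≡ 412 mod 495]
  = -(103/495)    [495 ≡ 7 mod 8 ⇒ (2/495)^2 = +1]
  = (495/103)    [QR: both ≡ 3 mod 4, sign flips]
  = (83/103)    [495 ≡ 83 mod 103]
  = -(103/83)    [QR: both ≡ 3 mod 4, sign flips]
  = -(20/83)    [103 ≡ 20 mod 83]
  = -(5/83)    [83 ≡ 3 mod 8 ⇒ (2/83)^2 = +1]
  = -(83/5)    [QR: 5 ≡ 1 mod 4, sign kept]
  = -(3/5)    [83 ≡ 3 mod 5]
  = -(5/3)    [QR: 5 ≡ 1 mod 4, sign kept]
  = -(2/3)    [5 ≡ 2 mod 3]
  = (1/3)    [3 ≡ 3 mod 8 ⇒ (2/3) = -1]
  = 1    [(1/3) = 1]
Product: (-1)·(1) = -1.

-1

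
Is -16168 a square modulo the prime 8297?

yes

Pull out -1: (-16168|8297) = (-1|8297)·(16168|8297). Since 8297 ≡ 1 (mod 4), (-1|8297) = +1. Now have (16168|8297).
Reduce the numerator: 16168 ≡ 7871 (mod 8297), so (16168|8297) = (7871|8297).
8297 ≡ 1 (mod 4), so quadratic reciprocity gives (7871|8297) = (8297|7871). Reduce: 8297 ≡ 426 (mod 7871). Now have (426|7871).
Factor out 2: 426 = 2·213. Since 7871 ≡ 7 (mod 8), (2|7871) = +1. Now have (213|7871).
213 ≡ 1 (mod 4), so quadratic reciprocity gives (213|7871) = (7871|213). Reduce: 7871 ≡ 203 (mod 213). Now have (203|213).
213 ≡ 1 (mod 4), so quadratic reciprocity gives (203|213) = (213|203). Reduce: 213 ≡ 10 (mod 203). Now have (10|203).
Factor out 2: 10 = 2·5. Since 203 ≡ 3 (mod 8), (2|203) = -1. Now have -(5|203).
5 ≡ 1 (mod 4), so quadratic reciprocity gives (5|203) = (203|5). Reduce: 203 ≡ 3 (mod 5). Now have -(3|5).
5 ≡ 1 (mod 4), so quadratic reciprocity gives (3|5) = (5|3). Reduce: 5 ≡ 2 (mod 3). Now have -(2|3).
Factor out 2: 2 = 2. Since 3 ≡ 3 (mod 8), (2|3) = -1. Now have (1|3).
(1|3) = 1. Collecting the sign factors: 1.
(-16168|8297) = 1, and 8297 is prime, so -16168 is a quadratic residue mod 8297.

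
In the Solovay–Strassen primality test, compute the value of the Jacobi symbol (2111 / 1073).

-1

Reduce the numerator: 2111 ≡ 1038 (mod 1073), so (2111 / 1073) = (1038 / 1073).
Factor out 2: 1038 = 2·519. Since 1073 ≡ 1 (mod 8), (2 / 1073) = +1. Now have (519 / 1073).
1073 ≡ 1 (mod 4), so quadratic reciprocity gives (519 / 1073) = (1073 / 519). Reduce: 1073 ≡ 35 (mod 519). Now have (35 / 519).
Both 35 ≡ 3 and 519 ≡ 3 (mod 4), so reciprocity gives (35 / 519) = -(519 / 35). Reduce: 519 ≡ 29 (mod 35). Now have -(29 / 35).
29 ≡ 1 (mod 4), so quadratic reciprocity gives (29 / 35) = (35 / 29). Reduce: 35 ≡ 6 (mod 29). Now have -(6 / 29).
Factor out 2: 6 = 2·3. Since 29 ≡ 5 (mod 8), (2 / 29) = -1. Now have (3 / 29).
29 ≡ 1 (mod 4), so quadratic reciprocity gives (3 / 29) = (29 / 3). Reduce: 29 ≡ 2 (mod 3). Now have (2 / 3).
Factor out 2: 2 = 2. Since 3 ≡ 3 (mod 8), (2 / 3) = -1. Now have -(1 / 3).
(1 / 3) = 1. Collecting the sign factors: -1.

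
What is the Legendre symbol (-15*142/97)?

1

By multiplicativity, (-15·142/97) = (-15/97)·(142/97).
First factor (-15/97):
Reduce the numerator: -15 ≡ 82 (mod 97), so (-15/97) = (82/97).
Factor out 2: 82 = 2·41. Since 97 ≡ 1 (mod 8), (2/97) = +1. Now have (41/97).
41 ≡ 1 (mod 4), so quadratic reciprocity gives (41/97) = (97/41). Reduce: 97 ≡ 15 (mod 41). Now have (15/41).
41 ≡ 1 (mod 4), so quadratic reciprocity gives (15/41) = (41/15). Reduce: 41 ≡ 11 (mod 15). Now have (11/15).
Both 11 ≡ 3 and 15 ≡ 3 (mod 4), so reciprocity gives (11/15) = -(15/11). Reduce: 15 ≡ 4 (mod 11). Now have -(4/11).
Factor out 2: 4 = 2^2. Since 11 ≡ 3 (mod 8), (2/11) = -1, and (2/11)^2 = +1. Now have -(1/11).
(1/11) = 1. Collecting the sign factors: -1.
Second factor (142/97):
Reduce the numerator: 142 ≡ 45 (mod 97), so (142/97) = (45/97).
45 ≡ 1 (mod 4), so quadratic reciprocity gives (45/97) = (97/45). Reduce: 97 ≡ 7 (mod 45). Now have (7/45).
45 ≡ 1 (mod 4), so quadratic reciprocity gives (7/45) = (45/7). Reduce: 45 ≡ 3 (mod 7). Now have (3/7).
Both 3 ≡ 3 and 7 ≡ 3 (mod 4), so reciprocity gives (3/7) = -(7/3). Reduce: 7 ≡ 1 (mod 3). Now have -(1/3).
(1/3) = 1. Collecting the sign factors: -1.
Product: (-1)·(-1) = 1.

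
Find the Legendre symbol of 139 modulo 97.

-1

(139|97)
  = (42|97)    [139 ≡ 42 mod 97]
  = (21|97)    [97 ≡ 1 mod 8 ⇒ (2|97) = +1]
  = (97|21)    [QR: 21 ≡ 1 mod 4, sign kept]
  = (13|21)    [97 ≡ 13 mod 21]
  = (21|13)    [QR: 13 ≡ 1 mod 4, sign kept]
  = (8|13)    [21 ≡ 8 mod 13]
  = -(1|13)    [13 ≡ 5 mod 8 ⇒ (2|13)^3 = -1]
  = -1    [(1|13) = 1]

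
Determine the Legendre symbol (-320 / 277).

Reduce the numerator: -320 ≡ 234 (mod 277), so (-320 / 277) = (234 / 277).
Factor out 2: 234 = 2·117. Since 277 ≡ 5 (mod 8), (2 / 277) = -1. Now have -(117 / 277).
117 ≡ 1 (mod 4), so quadratic reciprocity gives (117 / 277) = (277 / 117). Reduce: 277 ≡ 43 (mod 117). Now have -(43 / 117).
117 ≡ 1 (mod 4), so quadratic reciprocity gives (43 / 117) = (117 / 43). Reduce: 117 ≡ 31 (mod 43). Now have -(31 / 43).
Both 31 ≡ 3 and 43 ≡ 3 (mod 4), so reciprocity gives (31 / 43) = -(43 / 31). Reduce: 43 ≡ 12 (mod 31). Now have (12 / 31).
Factor out 2: 12 = 2^2·3. Since 31 ≡ 7 (mod 8), (2 / 31) = +1, and (2 / 31)^2 = +1. Now have (3 / 31).
Both 3 ≡ 3 and 31 ≡ 3 (mod 4), so reciprocity gives (3 / 31) = -(31 / 3). Reduce: 31 ≡ 1 (mod 3). Now have -(1 / 3).
(1 / 3) = 1. Collecting the sign factors: -1.

-1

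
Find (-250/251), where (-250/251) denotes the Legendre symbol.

Reduce the numerator: -250 ≡ 1 (mod 251), so (-250/251) = (1/251).
(1/251) = 1. Collecting the sign factors: 1.

1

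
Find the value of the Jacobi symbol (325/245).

(325/245)
  = (80/245)    [325 ≡ 80 mod 245]
  = (5/245)    [245 ≡ 5 mod 8 ⇒ (2/245)^4 = +1]
  = (245/5)    [QR: 5 ≡ 1 mod 4, sign kept]
  = (0/5)    [245 ≡ 0 mod 5]
  = 0    [numerator 0, gcd > 1]

0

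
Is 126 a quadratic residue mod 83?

no

Reduce the numerator: 126 ≡ 43 (mod 83), so (126/83) = (43/83).
Both 43 ≡ 3 and 83 ≡ 3 (mod 4), so reciprocity gives (43/83) = -(83/43). Reduce: 83 ≡ 40 (mod 43). Now have -(40/43).
Factor out 2: 40 = 2^3·5. Since 43 ≡ 3 (mod 8), (2/43) = -1, and (2/43)^3 = -1. Now have (5/43).
5 ≡ 1 (mod 4), so quadratic reciprocity gives (5/43) = (43/5). Reduce: 43 ≡ 3 (mod 5). Now have (3/5).
5 ≡ 1 (mod 4), so quadratic reciprocity gives (3/5) = (5/3). Reduce: 5 ≡ 2 (mod 3). Now have (2/3).
Factor out 2: 2 = 2. Since 3 ≡ 3 (mod 8), (2/3) = -1. Now have -(1/3).
(1/3) = 1. Collecting the sign factors: -1.
The Legendre symbol is -1, so x^2 ≡ 126 (mod 83) has no solution.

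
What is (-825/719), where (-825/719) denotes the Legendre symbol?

1

(-825/719)
  = (613/719)    [-825 ≡ 613 mod 719]
  = (719/613)    [QR: 613 ≡ 1 mod 4, sign kept]
  = (106/613)    [719 ≡ 106 mod 613]
  = -(53/613)    [613 ≡ 5 mod 8 ⇒ (2/613) = -1]
  = -(613/53)    [QR: 53 ≡ 1 mod 4, sign kept]
  = -(30/53)    [613 ≡ 30 mod 53]
  = (15/53)    [53 ≡ 5 mod 8 ⇒ (2/53) = -1]
  = (53/15)    [QR: 53 ≡ 1 mod 4, sign kept]
  = (8/15)    [53 ≡ 8 mod 15]
  = (1/15)    [15 ≡ 7 mod 8 ⇒ (2/15)^3 = +1]
  = 1    [(1/15) = 1]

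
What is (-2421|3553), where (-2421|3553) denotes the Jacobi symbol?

Reduce the numerator: -2421 ≡ 1132 (mod 3553), so (-2421|3553) = (1132|3553).
Factor out 2: 1132 = 2^2·283. Since 3553 ≡ 1 (mod 8), (2|3553) = +1, and (2|3553)^2 = +1. Now have (283|3553).
3553 ≡ 1 (mod 4), so quadratic reciprocity gives (283|3553) = (3553|283). Reduce: 3553 ≡ 157 (mod 283). Now have (157|283).
157 ≡ 1 (mod 4), so quadratic reciprocity gives (157|283) = (283|157). Reduce: 283 ≡ 126 (mod 157). Now have (126|157).
Factor out 2: 126 = 2·63. Since 157 ≡ 5 (mod 8), (2|157) = -1. Now have -(63|157).
157 ≡ 1 (mod 4), so quadratic reciprocity gives (63|157) = (157|63). Reduce: 157 ≡ 31 (mod 63). Now have -(31|63).
Both 31 ≡ 3 and 63 ≡ 3 (mod 4), so reciprocity gives (31|63) = -(63|31). Reduce: 63 ≡ 1 (mod 31). Now have (1|31).
(1|31) = 1. Collecting the sign factors: 1.

1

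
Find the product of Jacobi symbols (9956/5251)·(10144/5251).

By multiplicativity, (9956·10144/5251) = (9956/5251)·(10144/5251).
First factor (9956/5251):
Reduce the numerator: 9956 ≡ 4705 (mod 5251), so (9956/5251) = (4705/5251).
4705 ≡ 1 (mod 4), so quadratic reciprocity gives (4705/5251) = (5251/4705). Reduce: 5251 ≡ 546 (mod 4705). Now have (546/4705).
Factor out 2: 546 = 2·273. Since 4705 ≡ 1 (mod 8), (2/4705) = +1. Now have (273/4705).
273 ≡ 1 (mod 4), so quadratic reciprocity gives (273/4705) = (4705/273). Reduce: 4705 ≡ 64 (mod 273). Now have (64/273).
Factor out 2: 64 = 2^6. Since 273 ≡ 1 (mod 8), (2/273) = +1, and (2/273)^6 = +1. Now have (1/273).
(1/273) = 1. Collecting the sign factors: 1.
Second factor (10144/5251):
Reduce the numerator: 10144 ≡ 4893 (mod 5251), so (10144/5251) = (4893/5251).
4893 ≡ 1 (mod 4), so quadratic reciprocity gives (4893/5251) = (5251/4893). Reduce: 5251 ≡ 358 (mod 4893). Now have (358/4893).
Factor out 2: 358 = 2·179. Since 4893 ≡ 5 (mod 8), (2/4893) = -1. Now have -(179/4893).
4893 ≡ 1 (mod 4), so quadratic reciprocity gives (179/4893) = (4893/179). Reduce: 4893 ≡ 60 (mod 179). Now have -(60/179).
Factor out 2: 60 = 2^2·15. Since 179 ≡ 3 (mod 8), (2/179) = -1, and (2/179)^2 = +1. Now have -(15/179).
Both 15 ≡ 3 and 179 ≡ 3 (mod 4), so reciprocity gives (15/179) = -(179/15). Reduce: 179 ≡ 14 (mod 15). Now have (14/15).
Factor out 2: 14 = 2·7. Since 15 ≡ 7 (mod 8), (2/15) = +1. Now have (7/15).
Both 7 ≡ 3 and 15 ≡ 3 (mod 4), so reciprocity gives (7/15) = -(15/7). Reduce: 15 ≡ 1 (mod 7). Now have -(1/7).
(1/7) = 1. Collecting the sign factors: -1.
Product: (1)·(-1) = -1.

-1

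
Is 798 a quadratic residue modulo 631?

(798/631)
  = (167/631)    [798 ≡ 167 mod 631]
  = -(631/167)    [QR: both ≡ 3 mod 4, sign flips]
  = -(130/167)    [631 ≡ 130 mod 167]
  = -(65/167)    [167 ≡ 7 mod 8 ⇒ (2/167) = +1]
  = -(167/65)    [QR: 65 ≡ 1 mod 4, sign kept]
  = -(37/65)    [167 ≡ 37 mod 65]
  = -(65/37)    [QR: 37 ≡ 1 mod 4, sign kept]
  = -(28/37)    [65 ≡ 28 mod 37]
  = -(7/37)    [37 ≡ 5 mod 8 ⇒ (2/37)^2 = +1]
  = -(37/7)    [QR: 37 ≡ 1 mod 4, sign kept]
  = -(2/7)    [37 ≡ 2 mod 7]
  = -(1/7)    [7 ≡ 7 mod 8 ⇒ (2/7) = +1]
  = -1    [(1/7) = 1]
(798/631) = -1, and 631 is prime, so 798 is not a quadratic residue mod 631.

no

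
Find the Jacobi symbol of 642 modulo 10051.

-1

Factor out 2: 642 = 2·321. Since 10051 ≡ 3 (mod 8), (2 / 10051) = -1. Now have -(321 / 10051).
321 ≡ 1 (mod 4), so quadratic reciprocity gives (321 / 10051) = (10051 / 321). Reduce: 10051 ≡ 100 (mod 321). Now have -(100 / 321).
Factor out 2: 100 = 2^2·25. Since 321 ≡ 1 (mod 8), (2 / 321) = +1, and (2 / 321)^2 = +1. Now have -(25 / 321).
25 ≡ 1 (mod 4), so quadratic reciprocity gives (25 / 321) = (321 / 25). Reduce: 321 ≡ 21 (mod 25). Now have -(21 / 25).
21 ≡ 1 (mod 4), so quadratic reciprocity gives (21 / 25) = (25 / 21). Reduce: 25 ≡ 4 (mod 21). Now have -(4 / 21).
Factor out 2: 4 = 2^2. Since 21 ≡ 5 (mod 8), (2 / 21) = -1, and (2 / 21)^2 = +1. Now have -(1 / 21).
(1 / 21) = 1. Collecting the sign factors: -1.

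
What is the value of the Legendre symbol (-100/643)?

-1

(-100/643)
  = (543/643)    [-100 ≡ 543 mod 643]
  = -(643/543)    [QR: both ≡ 3 mod 4, sign flips]
  = -(100/543)    [643 ≡ 100 mod 543]
  = -(25/543)    [543 ≡ 7 mod 8 ⇒ (2/543)^2 = +1]
  = -(543/25)    [QR: 25 ≡ 1 mod 4, sign kept]
  = -(18/25)    [543 ≡ 18 mod 25]
  = -(9/25)    [25 ≡ 1 mod 8 ⇒ (2/25) = +1]
  = -(25/9)    [QR: 9 ≡ 1 mod 4, sign kept]
  = -(7/9)    [25 ≡ 7 mod 9]
  = -(9/7)    [QR: 9 ≡ 1 mod 4, sign kept]
  = -(2/7)    [9 ≡ 2 mod 7]
  = -(1/7)    [7 ≡ 7 mod 8 ⇒ (2/7) = +1]
  = -1    [(1/7) = 1]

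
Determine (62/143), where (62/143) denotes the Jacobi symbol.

Factor out 2: 62 = 2·31. Since 143 ≡ 7 (mod 8), (2/143) = +1. Now have (31/143).
Both 31 ≡ 3 and 143 ≡ 3 (mod 4), so reciprocity gives (31/143) = -(143/31). Reduce: 143 ≡ 19 (mod 31). Now have -(19/31).
Both 19 ≡ 3 and 31 ≡ 3 (mod 4), so reciprocity gives (19/31) = -(31/19). Reduce: 31 ≡ 12 (mod 19). Now have (12/19).
Factor out 2: 12 = 2^2·3. Since 19 ≡ 3 (mod 8), (2/19) = -1, and (2/19)^2 = +1. Now have (3/19).
Both 3 ≡ 3 and 19 ≡ 3 (mod 4), so reciprocity gives (3/19) = -(19/3). Reduce: 19 ≡ 1 (mod 3). Now have -(1/3).
(1/3) = 1. Collecting the sign factors: -1.

-1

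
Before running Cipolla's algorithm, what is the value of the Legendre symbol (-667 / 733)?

1

Reduce the numerator: -667 ≡ 66 (mod 733), so (-667 / 733) = (66 / 733).
Factor out 2: 66 = 2·33. Since 733 ≡ 5 (mod 8), (2 / 733) = -1. Now have -(33 / 733).
33 ≡ 1 (mod 4), so quadratic reciprocity gives (33 / 733) = (733 / 33). Reduce: 733 ≡ 7 (mod 33). Now have -(7 / 33).
33 ≡ 1 (mod 4), so quadratic reciprocity gives (7 / 33) = (33 / 7). Reduce: 33 ≡ 5 (mod 7). Now have -(5 / 7).
5 ≡ 1 (mod 4), so quadratic reciprocity gives (5 / 7) = (7 / 5). Reduce: 7 ≡ 2 (mod 5). Now have -(2 / 5).
Factor out 2: 2 = 2. Since 5 ≡ 5 (mod 8), (2 / 5) = -1. Now have (1 / 5).
(1 / 5) = 1. Collecting the sign factors: 1.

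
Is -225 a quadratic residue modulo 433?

(-225/433)
  = (208/433)    [-225 ≡ 208 mod 433]
  = (13/433)    [433 ≡ 1 mod 8 ⇒ (2/433)^4 = +1]
  = (433/13)    [QR: 13 ≡ 1 mod 4, sign kept]
  = (4/13)    [433 ≡ 4 mod 13]
  = (1/13)    [13 ≡ 5 mod 8 ⇒ (2/13)^2 = +1]
  = 1    [(1/13) = 1]
The Legendre symbol is 1, so x^2 ≡ -225 (mod 433) has solution.

yes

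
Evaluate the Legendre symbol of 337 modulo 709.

-1

337 ≡ 1 (mod 4), so quadratic reciprocity gives (337 / 709) = (709 / 337). Reduce: 709 ≡ 35 (mod 337). Now have (35 / 337).
337 ≡ 1 (mod 4), so quadratic reciprocity gives (35 / 337) = (337 / 35). Reduce: 337 ≡ 22 (mod 35). Now have (22 / 35).
Factor out 2: 22 = 2·11. Since 35 ≡ 3 (mod 8), (2 / 35) = -1. Now have -(11 / 35).
Both 11 ≡ 3 and 35 ≡ 3 (mod 4), so reciprocity gives (11 / 35) = -(35 / 11). Reduce: 35 ≡ 2 (mod 11). Now have (2 / 11).
Factor out 2: 2 = 2. Since 11 ≡ 3 (mod 8), (2 / 11) = -1. Now have -(1 / 11).
(1 / 11) = 1. Collecting the sign factors: -1.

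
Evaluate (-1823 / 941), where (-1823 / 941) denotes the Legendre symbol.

Reduce the numerator: -1823 ≡ 59 (mod 941), so (-1823 / 941) = (59 / 941).
941 ≡ 1 (mod 4), so quadratic reciprocity gives (59 / 941) = (941 / 59). Reduce: 941 ≡ 56 (mod 59). Now have (56 / 59).
Factor out 2: 56 = 2^3·7. Since 59 ≡ 3 (mod 8), (2 / 59) = -1, and (2 / 59)^3 = -1. Now have -(7 / 59).
Both 7 ≡ 3 and 59 ≡ 3 (mod 4), so reciprocity gives (7 / 59) = -(59 / 7). Reduce: 59 ≡ 3 (mod 7). Now have (3 / 7).
Both 3 ≡ 3 and 7 ≡ 3 (mod 4), so reciprocity gives (3 / 7) = -(7 / 3). Reduce: 7 ≡ 1 (mod 3). Now have -(1 / 3).
(1 / 3) = 1. Collecting the sign factors: -1.

-1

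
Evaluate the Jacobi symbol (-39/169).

(-39/169)
  = (130/169)    [-39 ≡ 130 mod 169]
  = (65/169)    [169 ≡ 1 mod 8 ⇒ (2/169) = +1]
  = (169/65)    [QR: 65 ≡ 1 mod 4, sign kept]
  = (39/65)    [169 ≡ 39 mod 65]
  = (65/39)    [QR: 65 ≡ 1 mod 4, sign kept]
  = (26/39)    [65 ≡ 26 mod 39]
  = (13/39)    [39 ≡ 7 mod 8 ⇒ (2/39) = +1]
  = (39/13)    [QR: 13 ≡ 1 mod 4, sign kept]
  = (0/13)    [39 ≡ 0 mod 13]
  = 0    [numerator 0, gcd > 1]

0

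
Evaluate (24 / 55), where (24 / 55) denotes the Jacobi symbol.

Factor out 2: 24 = 2^3·3. Since 55 ≡ 7 (mod 8), (2 / 55) = +1, and (2 / 55)^3 = +1. Now have (3 / 55).
Both 3 ≡ 3 and 55 ≡ 3 (mod 4), so reciprocity gives (3 / 55) = -(55 / 3). Reduce: 55 ≡ 1 (mod 3). Now have -(1 / 3).
(1 / 3) = 1. Collecting the sign factors: -1.

-1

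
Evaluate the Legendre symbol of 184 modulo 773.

Factor out 2: 184 = 2^3·23. Since 773 ≡ 5 (mod 8), (2/773) = -1, and (2/773)^3 = -1. Now have -(23/773).
773 ≡ 1 (mod 4), so quadratic reciprocity gives (23/773) = (773/23). Reduce: 773 ≡ 14 (mod 23). Now have -(14/23).
Factor out 2: 14 = 2·7. Since 23 ≡ 7 (mod 8), (2/23) = +1. Now have -(7/23).
Both 7 ≡ 3 and 23 ≡ 3 (mod 4), so reciprocity gives (7/23) = -(23/7). Reduce: 23 ≡ 2 (mod 7). Now have (2/7).
Factor out 2: 2 = 2. Since 7 ≡ 7 (mod 8), (2/7) = +1. Now have (1/7).
(1/7) = 1. Collecting the sign factors: 1.

1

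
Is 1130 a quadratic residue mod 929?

(1130/929)
  = (201/929)    [1130 ≡ 201 mod 929]
  = (929/201)    [QR: 201 ≡ 1 mod 4, sign kept]
  = (125/201)    [929 ≡ 125 mod 201]
  = (201/125)    [QR: 125 ≡ 1 mod 4, sign kept]
  = (76/125)    [201 ≡ 76 mod 125]
  = (19/125)    [125 ≡ 5 mod 8 ⇒ (2/125)^2 = +1]
  = (125/19)    [QR: 125 ≡ 1 mod 4, sign kept]
  = (11/19)    [125 ≡ 11 mod 19]
  = -(19/11)    [QR: both ≡ 3 mod 4, sign flips]
  = -(8/11)    [19 ≡ 8 mod 11]
  = (1/11)    [11 ≡ 3 mod 8 ⇒ (2/11)^3 = -1]
  = 1    [(1/11) = 1]
(1130/929) = 1, and 929 is prime, so 1130 is a quadratic residue mod 929.

yes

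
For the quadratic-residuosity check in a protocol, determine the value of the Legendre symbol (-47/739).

1

(-47/739)
  = -(47/739)    [739 ≡ 3 mod 4 ⇒ (-1/739) = -1]
  = (739/47)    [QR: both ≡ 3 mod 4, sign flips]
  = (34/47)    [739 ≡ 34 mod 47]
  = (17/47)    [47 ≡ 7 mod 8 ⇒ (2/47) = +1]
  = (47/17)    [QR: 17 ≡ 1 mod 4, sign kept]
  = (13/17)    [47 ≡ 13 mod 17]
  = (17/13)    [QR: 13 ≡ 1 mod 4, sign kept]
  = (4/13)    [17 ≡ 4 mod 13]
  = (1/13)    [13 ≡ 5 mod 8 ⇒ (2/13)^2 = +1]
  = 1    [(1/13) = 1]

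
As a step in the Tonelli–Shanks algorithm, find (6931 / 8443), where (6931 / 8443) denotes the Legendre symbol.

1

(6931 / 8443)
  = -(8443 / 6931)    [QR: both ≡ 3 mod 4, sign flips]
  = -(1512 / 6931)    [8443 ≡ 1512 mod 6931]
  = (189 / 6931)    [6931 ≡ 3 mod 8 ⇒ (2 / 6931)^3 = -1]
  = (6931 / 189)    [QR: 189 ≡ 1 mod 4, sign kept]
  = (127 / 189)    [6931 ≡ 127 mod 189]
  = (189 / 127)    [QR: 189 ≡ 1 mod 4, sign kept]
  = (62 / 127)    [189 ≡ 62 mod 127]
  = (31 / 127)    [127 ≡ 7 mod 8 ⇒ (2 / 127) = +1]
  = -(127 / 31)    [QR: both ≡ 3 mod 4, sign flips]
  = -(3 / 31)    [127 ≡ 3 mod 31]
  = (31 / 3)    [QR: both ≡ 3 mod 4, sign flips]
  = (1 / 3)    [31 ≡ 1 mod 3]
  = 1    [(1 / 3) = 1]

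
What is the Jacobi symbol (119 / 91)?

0

Reduce the numerator: 119 ≡ 28 (mod 91), so (119 / 91) = (28 / 91).
Factor out 2: 28 = 2^2·7. Since 91 ≡ 3 (mod 8), (2 / 91) = -1, and (2 / 91)^2 = +1. Now have (7 / 91).
Both 7 ≡ 3 and 91 ≡ 3 (mod 4), so reciprocity gives (7 / 91) = -(91 / 7). Reduce: 91 ≡ 0 (mod 7). Now have -(0 / 7).
The numerator is now 0 with denominator 7 > 1: the symbol is 0.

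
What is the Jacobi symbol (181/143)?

(181/143)
  = (38/143)    [181 ≡ 38 mod 143]
  = (19/143)    [143 ≡ 7 mod 8 ⇒ (2/143) = +1]
  = -(143/19)    [QR: both ≡ 3 mod 4, sign flips]
  = -(10/19)    [143 ≡ 10 mod 19]
  = (5/19)    [19 ≡ 3 mod 8 ⇒ (2/19) = -1]
  = (19/5)    [QR: 5 ≡ 1 mod 4, sign kept]
  = (4/5)    [19 ≡ 4 mod 5]
  = (1/5)    [5 ≡ 5 mod 8 ⇒ (2/5)^2 = +1]
  = 1    [(1/5) = 1]

1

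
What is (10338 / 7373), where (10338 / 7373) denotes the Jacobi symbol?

-1

Reduce the numerator: 10338 ≡ 2965 (mod 7373), so (10338 / 7373) = (2965 / 7373).
2965 ≡ 1 (mod 4), so quadratic reciprocity gives (2965 / 7373) = (7373 / 2965). Reduce: 7373 ≡ 1443 (mod 2965). Now have (1443 / 2965).
2965 ≡ 1 (mod 4), so quadratic reciprocity gives (1443 / 2965) = (2965 / 1443). Reduce: 2965 ≡ 79 (mod 1443). Now have (79 / 1443).
Both 79 ≡ 3 and 1443 ≡ 3 (mod 4), so reciprocity gives (79 / 1443) = -(1443 / 79). Reduce: 1443 ≡ 21 (mod 79). Now have -(21 / 79).
21 ≡ 1 (mod 4), so quadratic reciprocity gives (21 / 79) = (79 / 21). Reduce: 79 ≡ 16 (mod 21). Now have -(16 / 21).
Factor out 2: 16 = 2^4. Since 21 ≡ 5 (mod 8), (2 / 21) = -1, and (2 / 21)^4 = +1. Now have -(1 / 21).
(1 / 21) = 1. Collecting the sign factors: -1.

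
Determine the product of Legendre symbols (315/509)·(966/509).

1

By multiplicativity, (315·966/509) = (315/509)·(966/509).
First factor (315/509):
(315/509)
  = (509/315)    [QR: 509 ≡ 1 mod 4, sign kept]
  = (194/315)    [509 ≡ 194 mod 315]
  = -(97/315)    [315 ≡ 3 mod 8 ⇒ (2/315) = -1]
  = -(315/97)    [QR: 97 ≡ 1 mod 4, sign kept]
  = -(24/97)    [315 ≡ 24 mod 97]
  = -(3/97)    [97 ≡ 1 mod 8 ⇒ (2/97)^3 = +1]
  = -(97/3)    [QR: 97 ≡ 1 mod 4, sign kept]
  = -(1/3)    [97 ≡ 1 mod 3]
  = -1    [(1/3) = 1]
Second factor (966/509):
(966/509)
  = (457/509)    [966 ≡ 457 mod 509]
  = (509/457)    [QR: 457 ≡ 1 mod 4, sign kept]
  = (52/457)    [509 ≡ 52 mod 457]
  = (13/457)    [457 ≡ 1 mod 8 ⇒ (2/457)^2 = +1]
  = (457/13)    [QR: 13 ≡ 1 mod 4, sign kept]
  = (2/13)    [457 ≡ 2 mod 13]
  = -(1/13)    [13 ≡ 5 mod 8 ⇒ (2/13) = -1]
  = -1    [(1/13) = 1]
Product: (-1)·(-1) = 1.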